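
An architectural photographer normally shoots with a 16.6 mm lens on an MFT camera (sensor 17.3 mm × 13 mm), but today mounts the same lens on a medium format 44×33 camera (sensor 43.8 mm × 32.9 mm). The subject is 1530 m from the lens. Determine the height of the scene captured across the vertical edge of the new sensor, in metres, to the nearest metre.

3032 m

The focal length stays 16.6 mm; the relevant sensor dimension is now h = 32.9 mm. Object distance dₒ = 1530 m = 1.53e+06 mm.
Thin-lens field height W = h·(dₒ − f)/f = 32.9 × (1.53e+06 − 16.6)/16.6 ≈ 3032316.498 mm = 3032.32 m.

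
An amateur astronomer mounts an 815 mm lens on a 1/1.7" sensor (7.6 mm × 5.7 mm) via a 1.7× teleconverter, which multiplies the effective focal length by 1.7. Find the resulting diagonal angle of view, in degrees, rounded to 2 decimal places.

0.39°

Effective focal length f = 815 × 1.7 = 1385.5 mm.
Sensor diagonal = √(7.6² + 5.7²) = √90.2500 ≈ 9.5000 mm.
α = 2·arctan(9.500 / (2 × 1385.5)) = 2·arctan(0.00343) ≈ 0.3929°.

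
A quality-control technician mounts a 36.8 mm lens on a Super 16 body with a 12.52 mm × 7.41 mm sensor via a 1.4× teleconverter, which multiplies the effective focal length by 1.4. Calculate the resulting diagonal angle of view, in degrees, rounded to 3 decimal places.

Effective focal length f = 36.8 × 1.4 = 51.52 mm.
Sensor diagonal = √(12.52² + 7.41²) = √211.6585 ≈ 14.5485 mm.
α = 2·arctan(14.548 / (2 × 51.52)) = 2·arctan(0.14119) ≈ 16.0732°.

16.073°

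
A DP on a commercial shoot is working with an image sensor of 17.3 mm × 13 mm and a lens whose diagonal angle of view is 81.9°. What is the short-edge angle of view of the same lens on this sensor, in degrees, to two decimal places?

Sensor diagonal = √(17.3² + 13²) = √468.2900 ≈ 21.6400 mm.
From the diagonal AOV: f = 21.6400 / (2·tan(40.95°)) = 21.6400 / 1.73551 ≈ 12.4690 mm.
Short-edge AOV = 2·arctan(13 / (2 × 12.4690)) = 2·arctan(0.52129) ≈ 55.0656°.

55.07°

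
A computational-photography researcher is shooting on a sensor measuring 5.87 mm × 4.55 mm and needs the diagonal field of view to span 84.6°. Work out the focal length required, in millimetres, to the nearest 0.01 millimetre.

Sensor diagonal = √(5.87² + 4.55²) = √55.1594 ≈ 7.4269 mm.
From α = 2·arctan(d/2f) we get f = d / (2·tan(α/2)).
With d = 7.4269 mm and α/2 = 42.3°, tan(α/2) ≈ 0.90993, so f ≈ 7.4269 / 1.81986 ≈ 4.0810 mm.

4.08 mm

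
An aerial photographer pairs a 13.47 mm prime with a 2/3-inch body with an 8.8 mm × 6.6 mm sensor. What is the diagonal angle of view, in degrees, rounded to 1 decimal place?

44.4°

Sensor diagonal = √(8.8² + 6.6²) = √121.0000 ≈ 11.0000 mm.
Angle of view α = 2·arctan(d/2f) with d = 11.0000 mm and f = 13.47 mm.
d/2f = 0.40831; arctan(0.40831) ≈ 22.2109°, so α ≈ 44.4218°.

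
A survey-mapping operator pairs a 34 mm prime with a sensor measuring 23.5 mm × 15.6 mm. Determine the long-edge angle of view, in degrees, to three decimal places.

38.129°

Angle of view α = 2·arctan(w/2f) with w = 23.5 mm and f = 34 mm.
w/2f = 0.34559; arctan(0.34559) ≈ 19.0645°, so α ≈ 38.1291°.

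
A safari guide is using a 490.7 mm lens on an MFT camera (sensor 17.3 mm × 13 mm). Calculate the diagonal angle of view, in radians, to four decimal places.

0.0441 rad

Sensor diagonal = √(17.3² + 13²) = √468.2900 ≈ 21.6400 mm.
Angle of view α = 2·arctan(d/2f) with d = 21.6400 mm and f = 490.7 mm.
d/2f = 0.02205; arctan(0.02205) ≈ 0.0220 rad, so α ≈ 0.0441 rad.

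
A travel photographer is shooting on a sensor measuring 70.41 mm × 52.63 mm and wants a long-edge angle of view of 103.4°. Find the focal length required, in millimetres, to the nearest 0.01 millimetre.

27.80 mm

From α = 2·arctan(w/2f) we get f = w / (2·tan(α/2)).
With w = 70.41 mm and α/2 = 51.7°, tan(α/2) ≈ 1.26622, so f ≈ 70.41 / 2.53244 ≈ 27.8032 mm.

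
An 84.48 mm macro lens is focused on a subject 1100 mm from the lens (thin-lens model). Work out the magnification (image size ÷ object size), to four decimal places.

0.0832×

Thin lens: 1/f = 1/dₒ + 1/dᵢ → 1/dᵢ = 1/84.48 − 1/1100 = 0.0109280 mm⁻¹, so dᵢ ≈ 91.5078 mm.
Magnification m = dᵢ/dₒ = 91.5078/1100 ≈ 0.08319.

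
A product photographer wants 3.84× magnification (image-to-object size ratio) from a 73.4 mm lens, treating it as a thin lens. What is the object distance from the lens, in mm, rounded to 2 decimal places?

With m = dᵢ/dₒ and 1/f = 1/dₒ + 1/dᵢ, substituting dᵢ = m·dₒ gives 1/f = (1 + 1/m)/dₒ, hence dₒ = f·(1 + 1/m).
dₒ = 73.4 × (1 + 1/3.84) = 73.4 × 1.26042 ≈ 92.515 mm.

92.51 mm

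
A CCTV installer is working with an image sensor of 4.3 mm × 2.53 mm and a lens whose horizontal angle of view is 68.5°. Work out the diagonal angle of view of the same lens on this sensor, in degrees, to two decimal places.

76.62°

From the horizontal AOV: f = 4.3 / (2·tan(34.25°)) = 4.3 / 1.36175 ≈ 3.1577 mm.
Sensor diagonal = √(4.3² + 2.53²) = √24.8909 ≈ 4.9891 mm.
Diagonal AOV = 2·arctan(4.9891 / (2 × 3.1577)) = 2·arctan(0.78999) ≈ 76.6165°.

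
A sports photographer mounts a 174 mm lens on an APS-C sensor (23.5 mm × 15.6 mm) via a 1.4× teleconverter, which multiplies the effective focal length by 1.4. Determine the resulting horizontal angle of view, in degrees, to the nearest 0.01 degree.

5.52°

Effective focal length f = 174 × 1.4 = 243.6 mm.
α = 2·arctan(23.5 / (2 × 243.6)) = 2·arctan(0.04823) ≈ 5.5230°.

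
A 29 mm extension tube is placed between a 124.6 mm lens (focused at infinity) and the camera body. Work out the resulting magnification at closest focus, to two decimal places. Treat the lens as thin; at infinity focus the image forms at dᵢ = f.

0.23×

The tube moves the image plane from f to f + e, so dᵢ = 124.6 + 29 = 153.6 mm. Focus is achieved when 1/f = 1/dₒ + 1/dᵢ, giving dₒ = 1/(1/f − 1/(f+e)).
Magnification m = dᵢ/dₒ = (f+e)·(1/f − 1/(f+e)) = e/f = 29/124.6 ≈ 0.2327.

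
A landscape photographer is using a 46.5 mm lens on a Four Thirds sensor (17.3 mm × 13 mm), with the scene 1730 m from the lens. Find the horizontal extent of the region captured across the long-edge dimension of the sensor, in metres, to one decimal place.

dₒ: 1730 m = 1.73e+06 mm.
Similar triangles through the lens centre give W/dₒ = w/dᵢ; with 1/f = 1/dₒ + 1/dᵢ this gives W = w·(dₒ − f)/f.
W = 17.3 mm × (1.73e+06 − 46.5) / 46.5 = 17.3 × 37203.3011 ≈ 643617.109 mm = 643.617 m.

643.6 m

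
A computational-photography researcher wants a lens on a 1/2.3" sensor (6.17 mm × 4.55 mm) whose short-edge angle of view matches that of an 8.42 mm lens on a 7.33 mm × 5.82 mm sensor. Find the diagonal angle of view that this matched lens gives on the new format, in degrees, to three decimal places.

Equal short-edge AOV ⇒ f₂ = f₁ · 4.55/5.82 = 8.42 × 0.78179 ≈ 6.5826 mm.
Sensor diagonal = √(6.17² + 4.55²) = √58.7714 ≈ 7.6663 mm.
Diagonal AOV on the new format = 2·arctan(7.6663 / (2 × 6.5826)) = 2·arctan(0.58231) ≈ 60.4251°.

60.425°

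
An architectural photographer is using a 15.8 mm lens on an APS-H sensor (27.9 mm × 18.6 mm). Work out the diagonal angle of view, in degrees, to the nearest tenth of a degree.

93.4°

Sensor diagonal = √(27.9² + 18.6²) = √1124.3700 ≈ 33.5316 mm.
Angle of view α = 2·arctan(d/2f) with d = 33.5316 mm and f = 15.8 mm.
d/2f = 1.06113; arctan(1.06113) ≈ 46.6987°, so α ≈ 93.3975°.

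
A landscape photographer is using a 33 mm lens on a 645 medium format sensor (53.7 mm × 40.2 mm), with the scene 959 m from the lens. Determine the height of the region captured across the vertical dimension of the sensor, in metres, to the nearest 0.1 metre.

dₒ: 959 m = 959000 mm.
Similar triangles through the lens centre give W/dₒ = h/dᵢ; with 1/f = 1/dₒ + 1/dᵢ this gives W = h·(dₒ − f)/f.
W = 40.2 mm × (959000 − 33) / 33 = 40.2 × 29059.6061 ≈ 1168196.164 mm = 1168.2 m.

1168.2 m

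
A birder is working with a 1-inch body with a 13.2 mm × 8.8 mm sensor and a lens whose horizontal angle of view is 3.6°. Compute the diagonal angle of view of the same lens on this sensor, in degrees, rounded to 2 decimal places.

From the horizontal AOV: f = 13.2 / (2·tan(1.8°)) = 13.2 / 0.06285 ≈ 210.0154 mm.
Sensor diagonal = √(13.2² + 8.8²) = √251.6800 ≈ 15.8644 mm.
Diagonal AOV = 2·arctan(15.8644 / (2 × 210.0154)) = 2·arctan(0.03777) ≈ 4.3260°.

4.33°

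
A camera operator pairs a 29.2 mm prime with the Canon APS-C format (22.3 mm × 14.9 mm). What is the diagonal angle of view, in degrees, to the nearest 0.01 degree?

49.33°

Sensor diagonal = √(22.3² + 14.9²) = √719.3000 ≈ 26.8198 mm.
Angle of view α = 2·arctan(d/2f) with d = 26.8198 mm and f = 29.2 mm.
d/2f = 0.45924; arctan(0.45924) ≈ 24.6666°, so α ≈ 49.3332°.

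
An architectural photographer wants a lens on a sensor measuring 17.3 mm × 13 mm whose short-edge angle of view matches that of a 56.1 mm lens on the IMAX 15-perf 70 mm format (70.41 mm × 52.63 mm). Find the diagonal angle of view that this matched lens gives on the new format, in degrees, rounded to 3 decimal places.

75.967°

Equal short-edge AOV ⇒ f₂ = f₁ · 13/52.63 = 56.1 × 0.24701 ≈ 13.8571 mm.
Sensor diagonal = √(17.3² + 13²) = √468.2900 ≈ 21.6400 mm.
Diagonal AOV on the new format = 2·arctan(21.6400 / (2 × 13.8571)) = 2·arctan(0.78083) ≈ 75.9673°.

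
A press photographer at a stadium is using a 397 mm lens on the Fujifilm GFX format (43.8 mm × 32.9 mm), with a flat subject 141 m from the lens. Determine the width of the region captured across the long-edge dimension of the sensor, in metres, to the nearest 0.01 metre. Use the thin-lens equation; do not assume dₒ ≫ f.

dₒ: 141 m = 141000 mm.
Similar triangles through the lens centre give W/dₒ = w/dᵢ; with 1/f = 1/dₒ + 1/dᵢ this gives W = w·(dₒ − f)/f.
W = 43.8 mm × (141000 − 397) / 397 = 43.8 × 354.1637 ≈ 15512.371 mm = 15.5124 m.

15.51 m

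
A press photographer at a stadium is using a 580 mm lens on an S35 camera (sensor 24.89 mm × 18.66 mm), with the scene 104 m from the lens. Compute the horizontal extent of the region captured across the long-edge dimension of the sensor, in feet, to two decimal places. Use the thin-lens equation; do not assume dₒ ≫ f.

14.56 ft

dₒ: 104 m = 104000 mm.
Similar triangles through the lens centre give W/dₒ = w/dᵢ; with 1/f = 1/dₒ + 1/dᵢ this gives W = w·(dₒ − f)/f.
W = 24.89 mm × (104000 − 580) / 580 = 24.89 × 178.3103 ≈ 4438.144 mm = 4438.144/304.8 ft = 14.5608 ft.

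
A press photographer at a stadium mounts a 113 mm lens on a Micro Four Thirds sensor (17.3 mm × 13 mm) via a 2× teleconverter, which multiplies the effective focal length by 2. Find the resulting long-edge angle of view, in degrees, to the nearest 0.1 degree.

Effective focal length f = 113 × 2 = 226 mm.
α = 2·arctan(17.3 / (2 × 226)) = 2·arctan(0.03827) ≈ 4.3838°.

4.4°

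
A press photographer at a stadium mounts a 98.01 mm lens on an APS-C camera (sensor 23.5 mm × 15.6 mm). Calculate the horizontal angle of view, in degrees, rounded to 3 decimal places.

Angle of view α = 2·arctan(w/2f) with w = 23.5 mm and f = 98.01 mm.
w/2f = 0.11989; arctan(0.11989) ≈ 6.8363°, so α ≈ 13.6726°.

13.673°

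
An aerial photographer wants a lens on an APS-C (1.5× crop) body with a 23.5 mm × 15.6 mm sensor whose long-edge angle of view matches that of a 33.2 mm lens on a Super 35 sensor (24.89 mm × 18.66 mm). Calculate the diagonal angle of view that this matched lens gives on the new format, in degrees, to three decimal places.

48.448°

Equal long-edge AOV ⇒ f₂ = f₁ · 23.5/24.89 = 33.2 × 0.94415 ≈ 31.3459 mm.
Sensor diagonal = √(23.5² + 15.6²) = √795.6100 ≈ 28.2066 mm.
Diagonal AOV on the new format = 2·arctan(28.2066 / (2 × 31.3459)) = 2·arctan(0.44992) ≈ 48.4482°.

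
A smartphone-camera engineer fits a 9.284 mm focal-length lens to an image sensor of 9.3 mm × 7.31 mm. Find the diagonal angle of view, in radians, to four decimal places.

1.1345 rad

Sensor diagonal = √(9.3² + 7.31²) = √139.9261 ≈ 11.8290 mm.
Angle of view α = 2·arctan(d/2f) with d = 11.8290 mm and f = 9.284 mm.
d/2f = 0.63707; arctan(0.63707) ≈ 0.5672 rad, so α ≈ 1.1345 rad.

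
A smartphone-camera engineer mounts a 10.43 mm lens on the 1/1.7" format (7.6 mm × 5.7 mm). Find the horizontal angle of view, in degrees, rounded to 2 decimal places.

40.04°

Angle of view α = 2·arctan(w/2f) with w = 7.6 mm and f = 10.43 mm.
w/2f = 0.36433; arctan(0.36433) ≈ 20.0184°, so α ≈ 40.0368°.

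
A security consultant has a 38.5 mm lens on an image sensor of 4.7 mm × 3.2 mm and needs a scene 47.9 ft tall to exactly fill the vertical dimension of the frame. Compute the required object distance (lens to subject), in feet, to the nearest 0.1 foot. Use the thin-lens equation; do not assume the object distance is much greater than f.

W: 47.9 ft × 304.8 mm/ft = 14599.92 mm.
Magnification m = h/W = dᵢ/dₒ; combined with 1/f = 1/dₒ + 1/dᵢ this gives dₒ = f·(1 + W/h).
dₒ = 38.5 mm × (1 + 14599.9/3.2) = 38.5 × 4563.4749 ≈ 175693.782 mm = 175693.782/304.8 ft = 576.423 ft.

576.4 ft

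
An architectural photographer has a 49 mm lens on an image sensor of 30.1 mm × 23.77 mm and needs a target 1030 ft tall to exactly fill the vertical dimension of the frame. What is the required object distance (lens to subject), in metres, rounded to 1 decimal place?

647.2 m

W: 1030 ft × 304.8 mm/ft = 313943.99 mm.
Magnification m = h/W = dᵢ/dₒ; combined with 1/f = 1/dₒ + 1/dᵢ this gives dₒ = f·(1 + W/h).
dₒ = 49 mm × (1 + 313944/23.77) = 49 × 13208.5721 ≈ 647220.035 mm = 647.22 m.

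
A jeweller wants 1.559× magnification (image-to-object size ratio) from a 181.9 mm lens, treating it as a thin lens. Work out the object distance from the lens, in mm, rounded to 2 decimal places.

298.58 mm

With m = dᵢ/dₒ and 1/f = 1/dₒ + 1/dᵢ, substituting dᵢ = m·dₒ gives 1/f = (1 + 1/m)/dₒ, hence dₒ = f·(1 + 1/m).
dₒ = 181.9 × (1 + 1/1.559) = 181.9 × 1.64144 ≈ 298.577 mm.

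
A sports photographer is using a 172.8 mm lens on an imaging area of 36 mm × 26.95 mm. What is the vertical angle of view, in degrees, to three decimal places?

8.918°

Angle of view α = 2·arctan(h/2f) with h = 26.95 mm and f = 172.8 mm.
h/2f = 0.07798; arctan(0.07798) ≈ 4.4589°, so α ≈ 8.9178°.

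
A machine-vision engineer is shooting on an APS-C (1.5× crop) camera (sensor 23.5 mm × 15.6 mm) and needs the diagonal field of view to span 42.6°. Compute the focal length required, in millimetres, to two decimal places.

Sensor diagonal = √(23.5² + 15.6²) = √795.6100 ≈ 28.2066 mm.
From α = 2·arctan(d/2f) we get f = d / (2·tan(α/2)).
With d = 28.2066 mm and α/2 = 21.3°, tan(α/2) ≈ 0.38988, so f ≈ 28.2066 / 0.77977 ≈ 36.1730 mm.

36.17 mm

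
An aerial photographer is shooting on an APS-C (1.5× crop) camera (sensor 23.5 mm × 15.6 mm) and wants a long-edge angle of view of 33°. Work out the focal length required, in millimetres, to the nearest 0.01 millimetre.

39.67 mm

From α = 2·arctan(w/2f) we get f = w / (2·tan(α/2)).
With w = 23.5 mm and α/2 = 16.5°, tan(α/2) ≈ 0.29621, so f ≈ 23.5 / 0.59243 ≈ 39.6673 mm.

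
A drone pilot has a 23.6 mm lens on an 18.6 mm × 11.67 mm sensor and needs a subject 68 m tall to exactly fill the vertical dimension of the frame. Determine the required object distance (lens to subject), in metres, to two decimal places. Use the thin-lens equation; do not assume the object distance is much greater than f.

137.54 m

W: 68 m = 68000 mm.
Magnification m = h/W = dᵢ/dₒ; combined with 1/f = 1/dₒ + 1/dᵢ this gives dₒ = f·(1 + W/h).
dₒ = 23.6 mm × (1 + 68000/11.67) = 23.6 × 5827.9066 ≈ 137538.596 mm = 137.539 m.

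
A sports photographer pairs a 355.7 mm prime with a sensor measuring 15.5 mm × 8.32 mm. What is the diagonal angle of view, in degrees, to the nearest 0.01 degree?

Sensor diagonal = √(15.5² + 8.32²) = √309.4724 ≈ 17.5918 mm.
Angle of view α = 2·arctan(d/2f) with d = 17.5918 mm and f = 355.7 mm.
d/2f = 0.02473; arctan(0.02473) ≈ 1.4165°, so α ≈ 2.8331°.

2.83°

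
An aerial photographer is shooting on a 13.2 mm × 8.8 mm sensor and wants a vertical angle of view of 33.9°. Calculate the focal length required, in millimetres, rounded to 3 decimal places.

14.437 mm

From α = 2·arctan(h/2f) we get f = h / (2·tan(α/2)).
With h = 8.8 mm and α/2 = 16.95°, tan(α/2) ≈ 0.30478, so f ≈ 8.8 / 0.60955 ≈ 14.4368 mm.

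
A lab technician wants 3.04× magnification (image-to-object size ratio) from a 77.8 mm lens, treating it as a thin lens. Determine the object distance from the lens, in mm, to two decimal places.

With m = dᵢ/dₒ and 1/f = 1/dₒ + 1/dᵢ, substituting dᵢ = m·dₒ gives 1/f = (1 + 1/m)/dₒ, hence dₒ = f·(1 + 1/m).
dₒ = 77.8 × (1 + 1/3.04) = 77.8 × 1.32895 ≈ 103.392 mm.

103.39 mm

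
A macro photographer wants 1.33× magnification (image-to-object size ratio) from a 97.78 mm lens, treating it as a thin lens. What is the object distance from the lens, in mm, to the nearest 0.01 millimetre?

With m = dᵢ/dₒ and 1/f = 1/dₒ + 1/dᵢ, substituting dᵢ = m·dₒ gives 1/f = (1 + 1/m)/dₒ, hence dₒ = f·(1 + 1/m).
dₒ = 97.78 × (1 + 1/1.33) = 97.78 × 1.75188 ≈ 171.299 mm.

171.30 mm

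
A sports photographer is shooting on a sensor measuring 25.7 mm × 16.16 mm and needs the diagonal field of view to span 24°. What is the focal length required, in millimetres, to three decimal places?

Sensor diagonal = √(25.7² + 16.16²) = √921.6356 ≈ 30.3585 mm.
From α = 2·arctan(d/2f) we get f = d / (2·tan(α/2)).
With d = 30.3585 mm and α/2 = 12°, tan(α/2) ≈ 0.21256, so f ≈ 30.3585 / 0.42511 ≈ 71.4126 mm.

71.413 mm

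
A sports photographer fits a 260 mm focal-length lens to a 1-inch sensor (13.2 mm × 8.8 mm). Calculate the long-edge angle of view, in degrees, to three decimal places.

Angle of view α = 2·arctan(w/2f) with w = 13.2 mm and f = 260 mm.
w/2f = 0.02538; arctan(0.02538) ≈ 1.4541°, so α ≈ 2.9082°.

2.908°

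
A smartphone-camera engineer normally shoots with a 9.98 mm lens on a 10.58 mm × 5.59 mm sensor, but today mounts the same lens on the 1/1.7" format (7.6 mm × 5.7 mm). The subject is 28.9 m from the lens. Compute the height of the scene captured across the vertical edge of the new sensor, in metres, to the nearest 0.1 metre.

16.5 m

The focal length stays 9.98 mm; the relevant sensor dimension is now h = 5.7 mm. Object distance dₒ = 28.9 m = 28900 mm.
Thin-lens field height W = h·(dₒ − f)/f = 5.7 × (28900 − 9.98)/9.98 ≈ 16500.312 mm = 16.5003 m.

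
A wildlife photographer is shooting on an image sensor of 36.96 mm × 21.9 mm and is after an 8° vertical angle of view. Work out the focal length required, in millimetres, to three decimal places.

156.592 mm

From α = 2·arctan(h/2f) we get f = h / (2·tan(α/2)).
With h = 21.9 mm and α/2 = 4°, tan(α/2) ≈ 0.06993, so f ≈ 21.9 / 0.13985 ≈ 156.5923 mm.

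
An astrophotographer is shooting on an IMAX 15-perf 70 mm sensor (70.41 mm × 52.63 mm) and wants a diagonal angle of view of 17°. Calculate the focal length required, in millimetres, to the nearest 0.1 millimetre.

Sensor diagonal = √(70.41² + 52.63²) = √7727.4850 ≈ 87.9061 mm.
From α = 2·arctan(d/2f) we get f = d / (2·tan(α/2)).
With d = 87.9061 mm and α/2 = 8.5°, tan(α/2) ≈ 0.14945, so f ≈ 87.9061 / 0.29890 ≈ 294.0968 mm.

294.1 mm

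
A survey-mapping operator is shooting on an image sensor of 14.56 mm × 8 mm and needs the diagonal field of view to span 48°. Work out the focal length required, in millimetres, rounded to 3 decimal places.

18.657 mm

Sensor diagonal = √(14.56² + 8²) = √275.9936 ≈ 16.6131 mm.
From α = 2·arctan(d/2f) we get f = d / (2·tan(α/2)).
With d = 16.6131 mm and α/2 = 24°, tan(α/2) ≈ 0.44523, so f ≈ 16.6131 / 0.89046 ≈ 18.6568 mm.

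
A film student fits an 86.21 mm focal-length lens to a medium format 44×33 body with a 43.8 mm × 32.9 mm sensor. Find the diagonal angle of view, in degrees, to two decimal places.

35.25°

Sensor diagonal = √(43.8² + 32.9²) = √3000.8500 ≈ 54.7800 mm.
Angle of view α = 2·arctan(d/2f) with d = 54.7800 mm and f = 86.21 mm.
d/2f = 0.31771; arctan(0.31771) ≈ 17.6257°, so α ≈ 35.2514°.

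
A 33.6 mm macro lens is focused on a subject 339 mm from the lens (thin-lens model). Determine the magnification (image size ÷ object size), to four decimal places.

Thin lens: 1/f = 1/dₒ + 1/dᵢ → 1/dᵢ = 1/33.6 − 1/339 = 0.0268121 mm⁻¹, so dᵢ ≈ 37.2967 mm.
Magnification m = dᵢ/dₒ = 37.2967/339 ≈ 0.11002.

0.1100×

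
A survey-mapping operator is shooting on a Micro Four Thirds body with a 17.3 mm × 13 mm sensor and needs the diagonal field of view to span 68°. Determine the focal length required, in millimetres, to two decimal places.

Sensor diagonal = √(17.3² + 13²) = √468.2900 ≈ 21.6400 mm.
From α = 2·arctan(d/2f) we get f = d / (2·tan(α/2)).
With d = 21.6400 mm and α/2 = 34°, tan(α/2) ≈ 0.67451, so f ≈ 21.6400 / 1.34902 ≈ 16.0413 mm.

16.04 mm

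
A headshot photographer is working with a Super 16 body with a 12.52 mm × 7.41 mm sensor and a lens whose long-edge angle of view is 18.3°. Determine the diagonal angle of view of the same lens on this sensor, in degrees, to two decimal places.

From the long-edge AOV: f = 12.52 / (2·tan(9.15°)) = 12.52 / 0.32214 ≈ 38.8653 mm.
Sensor diagonal = √(12.52² + 7.41²) = √211.6585 ≈ 14.5485 mm.
Diagonal AOV = 2·arctan(14.5485 / (2 × 38.8653)) = 2·arctan(0.18717) ≈ 21.2023°.

21.20°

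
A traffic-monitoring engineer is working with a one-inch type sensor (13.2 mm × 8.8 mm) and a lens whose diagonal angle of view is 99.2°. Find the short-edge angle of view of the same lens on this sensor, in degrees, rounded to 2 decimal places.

Sensor diagonal = √(13.2² + 8.8²) = √251.6800 ≈ 15.8644 mm.
From the diagonal AOV: f = 15.8644 / (2·tan(49.6°)) = 15.8644 / 2.34999 ≈ 6.7508 mm.
Short-edge AOV = 2·arctan(8.8 / (2 × 6.7508)) = 2·arctan(0.65177) ≈ 66.1902°.

66.19°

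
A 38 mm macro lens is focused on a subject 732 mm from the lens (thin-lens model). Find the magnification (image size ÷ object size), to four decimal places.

0.0548×

Thin lens: 1/f = 1/dₒ + 1/dᵢ → 1/dᵢ = 1/38 − 1/732 = 0.0249497 mm⁻¹, so dᵢ ≈ 40.0807 mm.
Magnification m = dᵢ/dₒ = 40.0807/732 ≈ 0.05476.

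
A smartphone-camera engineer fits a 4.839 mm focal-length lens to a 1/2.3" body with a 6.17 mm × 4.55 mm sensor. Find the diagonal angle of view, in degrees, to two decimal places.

Sensor diagonal = √(6.17² + 4.55²) = √58.7714 ≈ 7.6663 mm.
Angle of view α = 2·arctan(d/2f) with d = 7.6663 mm and f = 4.839 mm.
d/2f = 0.79213; arctan(0.79213) ≈ 38.3839°, so α ≈ 76.7677°.

76.77°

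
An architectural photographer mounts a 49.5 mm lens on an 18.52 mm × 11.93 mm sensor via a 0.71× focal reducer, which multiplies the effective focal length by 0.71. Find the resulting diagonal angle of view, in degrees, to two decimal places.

34.80°

Effective focal length f = 49.5 × 0.71 = 35.145 mm.
Sensor diagonal = √(18.52² + 11.93²) = √485.3153 ≈ 22.0299 mm.
α = 2·arctan(22.030 / (2 × 35.145)) = 2·arctan(0.31341) ≈ 34.8034°.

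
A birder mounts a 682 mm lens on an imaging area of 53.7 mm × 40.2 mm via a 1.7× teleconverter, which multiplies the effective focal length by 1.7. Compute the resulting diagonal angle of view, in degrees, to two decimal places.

Effective focal length f = 682 × 1.7 = 1159.4 mm.
Sensor diagonal = √(53.7² + 40.2²) = √4499.7300 ≈ 67.0800 mm.
α = 2·arctan(67.080 / (2 × 1159.4)) = 2·arctan(0.02893) ≈ 3.3141°.

3.31°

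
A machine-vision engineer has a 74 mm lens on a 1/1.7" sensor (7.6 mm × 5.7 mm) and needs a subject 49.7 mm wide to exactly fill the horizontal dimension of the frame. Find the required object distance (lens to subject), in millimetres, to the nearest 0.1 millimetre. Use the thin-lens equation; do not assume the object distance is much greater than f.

557.9 mm

Magnification m = w/W = dᵢ/dₒ; combined with 1/f = 1/dₒ + 1/dᵢ this gives dₒ = f·(1 + W/w).
dₒ = 74 mm × (1 + 49.7/7.6) = 74 × 7.5395 ≈ 557.921 mm.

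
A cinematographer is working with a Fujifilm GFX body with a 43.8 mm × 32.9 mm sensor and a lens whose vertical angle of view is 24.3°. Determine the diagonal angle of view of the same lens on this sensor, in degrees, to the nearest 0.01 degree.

39.44°

From the vertical AOV: f = 32.9 / (2·tan(12.15°)) = 32.9 / 0.43059 ≈ 76.4070 mm.
Sensor diagonal = √(43.8² + 32.9²) = √3000.8500 ≈ 54.7800 mm.
Diagonal AOV = 2·arctan(54.7800 / (2 × 76.4070)) = 2·arctan(0.35848) ≈ 39.4430°.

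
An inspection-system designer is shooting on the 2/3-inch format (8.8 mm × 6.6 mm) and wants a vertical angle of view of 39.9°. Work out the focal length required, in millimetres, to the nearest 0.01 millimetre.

From α = 2·arctan(h/2f) we get f = h / (2·tan(α/2)).
With h = 6.6 mm and α/2 = 19.95°, tan(α/2) ≈ 0.36298, so f ≈ 6.6 / 0.72596 ≈ 9.0914 mm.

9.09 mm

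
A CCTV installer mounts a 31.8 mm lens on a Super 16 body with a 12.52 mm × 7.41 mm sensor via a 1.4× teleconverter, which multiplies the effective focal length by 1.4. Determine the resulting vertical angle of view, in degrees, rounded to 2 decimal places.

Effective focal length f = 31.8 × 1.4 = 44.52 mm.
α = 2·arctan(7.41 / (2 × 44.52)) = 2·arctan(0.08322) ≈ 9.5145°.

9.51°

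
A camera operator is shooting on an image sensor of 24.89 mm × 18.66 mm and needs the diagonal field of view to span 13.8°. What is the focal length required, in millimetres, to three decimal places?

128.531 mm

Sensor diagonal = √(24.89² + 18.66²) = √967.7077 ≈ 31.1080 mm.
From α = 2·arctan(d/2f) we get f = d / (2·tan(α/2)).
With d = 31.1080 mm and α/2 = 6.9°, tan(α/2) ≈ 0.12101, so f ≈ 31.1080 / 0.24203 ≈ 128.5313 mm.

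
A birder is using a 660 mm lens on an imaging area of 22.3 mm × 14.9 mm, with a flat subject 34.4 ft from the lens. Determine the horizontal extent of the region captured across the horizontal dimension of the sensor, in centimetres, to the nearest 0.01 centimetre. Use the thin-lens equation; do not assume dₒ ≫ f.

dₒ: 34.4 ft × 304.8 mm/ft = 10485.12 mm.
Similar triangles through the lens centre give W/dₒ = w/dᵢ; with 1/f = 1/dₒ + 1/dᵢ this gives W = w·(dₒ − f)/f.
W = 22.3 mm × (10485.1 − 660) / 660 = 22.3 × 14.8865 ≈ 331.970 mm = 33.197 cm.

33.20 cm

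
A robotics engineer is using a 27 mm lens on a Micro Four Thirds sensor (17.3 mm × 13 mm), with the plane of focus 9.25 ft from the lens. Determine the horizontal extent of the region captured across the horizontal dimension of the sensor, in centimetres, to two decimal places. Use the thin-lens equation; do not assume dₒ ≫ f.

dₒ: 9.25 ft × 304.8 mm/ft = 2819.40 mm.
Similar triangles through the lens centre give W/dₒ = w/dᵢ; with 1/f = 1/dₒ + 1/dᵢ this gives W = w·(dₒ − f)/f.
W = 17.3 mm × (2819.4 − 27) / 27 = 17.3 × 103.4222 ≈ 1789.204 mm = 178.92 cm.

178.92 cm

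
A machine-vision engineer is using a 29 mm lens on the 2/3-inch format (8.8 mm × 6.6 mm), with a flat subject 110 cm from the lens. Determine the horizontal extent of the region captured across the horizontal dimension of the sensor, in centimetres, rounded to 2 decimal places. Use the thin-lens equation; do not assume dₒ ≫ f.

dₒ: 110 cm = 1100 mm.
Similar triangles through the lens centre give W/dₒ = w/dᵢ; with 1/f = 1/dₒ + 1/dᵢ this gives W = w·(dₒ − f)/f.
W = 8.8 mm × (1100 − 29) / 29 = 8.8 × 36.9310 ≈ 324.993 mm = 32.4993 cm.

32.50 cm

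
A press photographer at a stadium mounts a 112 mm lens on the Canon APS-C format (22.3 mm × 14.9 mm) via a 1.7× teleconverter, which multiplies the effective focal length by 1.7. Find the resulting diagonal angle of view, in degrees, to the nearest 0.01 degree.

8.06°

Effective focal length f = 112 × 1.7 = 190.4 mm.
Sensor diagonal = √(22.3² + 14.9²) = √719.3000 ≈ 26.8198 mm.
α = 2·arctan(26.820 / (2 × 190.4)) = 2·arctan(0.07043) ≈ 8.0574°.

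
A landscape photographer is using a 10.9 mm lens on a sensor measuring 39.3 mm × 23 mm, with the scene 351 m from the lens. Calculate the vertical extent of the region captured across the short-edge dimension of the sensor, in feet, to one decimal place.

2429.9 ft

dₒ: 351 m = 351000 mm.
Similar triangles through the lens centre give W/dₒ = h/dᵢ; with 1/f = 1/dₒ + 1/dᵢ this gives W = h·(dₒ − f)/f.
W = 23 mm × (351000 − 10.9) / 10.9 = 23 × 32200.8349 ≈ 740619.202 mm = 740619.202/304.8 ft = 2429.85 ft.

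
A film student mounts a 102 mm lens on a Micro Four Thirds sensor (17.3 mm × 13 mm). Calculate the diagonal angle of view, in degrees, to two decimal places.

12.11°

Sensor diagonal = √(17.3² + 13²) = √468.2900 ≈ 21.6400 mm.
Angle of view α = 2·arctan(d/2f) with d = 21.6400 mm and f = 102 mm.
d/2f = 0.10608; arctan(0.10608) ≈ 6.0552°, so α ≈ 12.1104°.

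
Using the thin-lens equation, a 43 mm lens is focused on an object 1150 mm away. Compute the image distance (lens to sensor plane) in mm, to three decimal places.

1/dᵢ = 1/f − 1/dₒ = 1/43 − 1/1150 = 0.0223862 mm⁻¹.
dᵢ = 1/0.0223862 ≈ 44.6703 mm.

44.670 mm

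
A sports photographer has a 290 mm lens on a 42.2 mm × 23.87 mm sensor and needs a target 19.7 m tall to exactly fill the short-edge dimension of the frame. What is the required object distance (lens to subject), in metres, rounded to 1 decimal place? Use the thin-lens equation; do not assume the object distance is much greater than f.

W: 19.7 m = 19700 mm.
Magnification m = h/W = dᵢ/dₒ; combined with 1/f = 1/dₒ + 1/dᵢ this gives dₒ = f·(1 + W/h).
dₒ = 290 mm × (1 + 19700/23.87) = 290 × 826.3037 ≈ 239628.081 mm = 239.628 m.

239.6 m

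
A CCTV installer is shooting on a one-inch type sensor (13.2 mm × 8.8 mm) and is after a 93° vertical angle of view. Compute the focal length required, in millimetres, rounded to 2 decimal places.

4.18 mm

From α = 2·arctan(h/2f) we get f = h / (2·tan(α/2)).
With h = 8.8 mm and α/2 = 46.5°, tan(α/2) ≈ 1.05378, so f ≈ 8.8 / 2.10756 ≈ 4.1754 mm.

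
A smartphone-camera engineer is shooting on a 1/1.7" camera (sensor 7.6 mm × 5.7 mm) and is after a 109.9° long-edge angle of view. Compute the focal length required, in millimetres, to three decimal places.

From α = 2·arctan(w/2f) we get f = w / (2·tan(α/2)).
With w = 7.6 mm and α/2 = 54.95°, tan(α/2) ≈ 1.42550, so f ≈ 7.6 / 2.85100 ≈ 2.6657 mm.

2.666 mm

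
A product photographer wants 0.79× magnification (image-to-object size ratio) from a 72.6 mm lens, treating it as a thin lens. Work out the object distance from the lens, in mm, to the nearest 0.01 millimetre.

164.50 mm

With m = dᵢ/dₒ and 1/f = 1/dₒ + 1/dᵢ, substituting dᵢ = m·dₒ gives 1/f = (1 + 1/m)/dₒ, hence dₒ = f·(1 + 1/m).
dₒ = 72.6 × (1 + 1/0.79) = 72.6 × 2.26582 ≈ 164.499 mm.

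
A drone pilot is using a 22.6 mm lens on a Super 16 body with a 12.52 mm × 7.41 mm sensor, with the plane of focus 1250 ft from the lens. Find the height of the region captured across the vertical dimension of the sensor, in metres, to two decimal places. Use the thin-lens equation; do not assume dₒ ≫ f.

124.91 m

dₒ: 1250 ft × 304.8 mm/ft = 380999.99 mm.
Similar triangles through the lens centre give W/dₒ = h/dᵢ; with 1/f = 1/dₒ + 1/dᵢ this gives W = h·(dₒ − f)/f.
W = 7.41 mm × (381000 − 22.6) / 22.6 = 7.41 × 16857.4065 ≈ 124913.382 mm = 124.913 m.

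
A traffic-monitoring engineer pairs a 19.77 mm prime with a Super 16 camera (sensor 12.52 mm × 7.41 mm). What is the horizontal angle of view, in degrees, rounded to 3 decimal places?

35.140°

Angle of view α = 2·arctan(w/2f) with w = 12.52 mm and f = 19.77 mm.
w/2f = 0.31664; arctan(0.31664) ≈ 17.5699°, so α ≈ 35.1399°.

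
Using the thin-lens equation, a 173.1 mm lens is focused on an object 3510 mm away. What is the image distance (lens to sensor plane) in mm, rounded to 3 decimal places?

1/dᵢ = 1/f − 1/dₒ = 1/173.1 − 1/3510 = 0.0054921 mm⁻¹.
dᵢ = 1/0.0054921 ≈ 182.0795 mm.

182.079 mm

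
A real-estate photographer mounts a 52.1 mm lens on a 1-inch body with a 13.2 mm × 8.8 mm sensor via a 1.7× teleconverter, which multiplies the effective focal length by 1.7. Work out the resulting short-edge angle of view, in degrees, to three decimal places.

5.688°

Effective focal length f = 52.1 × 1.7 = 88.57 mm.
α = 2·arctan(8.8 / (2 × 88.57)) = 2·arctan(0.04968) ≈ 5.6880°.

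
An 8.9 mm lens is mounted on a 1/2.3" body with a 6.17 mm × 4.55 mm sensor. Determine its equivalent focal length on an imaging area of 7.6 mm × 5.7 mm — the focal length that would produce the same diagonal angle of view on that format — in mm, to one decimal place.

11.0 mm

Sensor diagonal = √(6.17² + 4.55²) = √58.7714 ≈ 7.6663 mm.
Sensor diagonal = √(7.6² + 5.7²) = √90.2500 ≈ 9.5000 mm.
Equal angle of view means equal diagonal/f ratio, so f₂ = f₁ · (diagonal₂/diagonal₁) = 8.9 × 9.5000/7.6663.
f₂ = 8.9 × 1.23920 ≈ 11.029 mm.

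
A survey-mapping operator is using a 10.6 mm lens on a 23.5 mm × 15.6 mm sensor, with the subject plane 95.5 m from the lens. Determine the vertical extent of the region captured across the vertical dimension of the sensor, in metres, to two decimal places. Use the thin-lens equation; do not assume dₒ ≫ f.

dₒ: 95.5 m = 95500 mm.
Similar triangles through the lens centre give W/dₒ = h/dᵢ; with 1/f = 1/dₒ + 1/dᵢ this gives W = h·(dₒ − f)/f.
W = 15.6 mm × (95500 − 10.6) / 10.6 = 15.6 × 9008.4340 ≈ 140531.570 mm = 140.532 m.

140.53 m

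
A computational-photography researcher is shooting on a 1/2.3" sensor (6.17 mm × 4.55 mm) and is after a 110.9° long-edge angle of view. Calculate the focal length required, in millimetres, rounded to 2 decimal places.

2.12 mm

From α = 2·arctan(w/2f) we get f = w / (2·tan(α/2)).
With w = 6.17 mm and α/2 = 55.45°, tan(α/2) ≈ 1.45229, so f ≈ 6.17 / 2.90458 ≈ 2.1242 mm.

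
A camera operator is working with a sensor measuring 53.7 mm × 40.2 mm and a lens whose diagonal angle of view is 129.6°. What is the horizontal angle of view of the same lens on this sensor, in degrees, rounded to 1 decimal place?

Sensor diagonal = √(53.7² + 40.2²) = √4499.7300 ≈ 67.0800 mm.
From the diagonal AOV: f = 67.0800 / (2·tan(64.8°)) = 67.0800 / 4.25022 ≈ 15.7827 mm.
Horizontal AOV = 2·arctan(53.7 / (2 × 15.7827)) = 2·arctan(1.70123) ≈ 119.1050°.

119.1°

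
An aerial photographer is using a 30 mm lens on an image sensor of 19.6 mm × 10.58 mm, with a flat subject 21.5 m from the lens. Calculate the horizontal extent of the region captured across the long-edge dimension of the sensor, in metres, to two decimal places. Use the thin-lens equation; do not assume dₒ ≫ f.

dₒ: 21.5 m = 21500 mm.
Similar triangles through the lens centre give W/dₒ = w/dᵢ; with 1/f = 1/dₒ + 1/dᵢ this gives W = w·(dₒ − f)/f.
W = 19.6 mm × (21500 − 30) / 30 = 19.6 × 715.6667 ≈ 14027.067 mm = 14.0271 m.

14.03 m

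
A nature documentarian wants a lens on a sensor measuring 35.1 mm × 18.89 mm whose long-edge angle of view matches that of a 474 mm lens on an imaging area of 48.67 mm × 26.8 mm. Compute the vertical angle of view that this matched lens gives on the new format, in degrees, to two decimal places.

Equal long-edge AOV ⇒ f₂ = f₁ · 35.1/48.67 = 474 × 0.72118 ≈ 341.8410 mm.
Vertical AOV on the new format = 2·arctan(18.89 / (2 × 341.8410)) = 2·arctan(0.02763) ≈ 3.1653°.

3.17°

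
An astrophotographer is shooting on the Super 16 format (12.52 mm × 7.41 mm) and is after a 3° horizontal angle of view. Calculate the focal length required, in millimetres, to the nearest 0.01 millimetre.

239.06 mm

From α = 2·arctan(w/2f) we get f = w / (2·tan(α/2)).
With w = 12.52 mm and α/2 = 1.5°, tan(α/2) ≈ 0.02619, so f ≈ 12.52 / 0.05237 ≈ 239.0598 mm.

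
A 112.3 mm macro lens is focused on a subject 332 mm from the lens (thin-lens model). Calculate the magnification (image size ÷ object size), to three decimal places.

0.511×

Thin lens: 1/f = 1/dₒ + 1/dᵢ → 1/dᵢ = 1/112.3 − 1/332 = 0.0058927 mm⁻¹, so dᵢ ≈ 169.7023 mm.
Magnification m = dᵢ/dₒ = 169.7023/332 ≈ 0.51115.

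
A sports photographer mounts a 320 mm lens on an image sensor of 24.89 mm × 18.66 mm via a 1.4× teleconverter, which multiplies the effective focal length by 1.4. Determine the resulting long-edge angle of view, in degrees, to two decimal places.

Effective focal length f = 320 × 1.4 = 448 mm.
α = 2·arctan(24.89 / (2 × 448)) = 2·arctan(0.02778) ≈ 3.1824°.

3.18°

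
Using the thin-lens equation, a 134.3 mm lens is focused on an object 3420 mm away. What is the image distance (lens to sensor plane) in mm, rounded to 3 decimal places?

139.789 mm

1/dᵢ = 1/f − 1/dₒ = 1/134.3 − 1/3420 = 0.0071536 mm⁻¹.
dᵢ = 1/0.0071536 ≈ 139.7894 mm.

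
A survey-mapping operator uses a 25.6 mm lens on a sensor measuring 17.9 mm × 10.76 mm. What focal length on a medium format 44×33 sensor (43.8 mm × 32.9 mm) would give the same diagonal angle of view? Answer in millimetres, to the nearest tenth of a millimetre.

67.1 mm

Sensor diagonal = √(17.9² + 10.76²) = √436.1876 ≈ 20.8851 mm.
Sensor diagonal = √(43.8² + 32.9²) = √3000.8500 ≈ 54.7800 mm.
Equal angle of view means equal diagonal/f ratio, so f₂ = f₁ · (diagonal₂/diagonal₁) = 25.6 × 54.7800/20.8851.
f₂ = 25.6 × 2.62292 ≈ 67.147 mm.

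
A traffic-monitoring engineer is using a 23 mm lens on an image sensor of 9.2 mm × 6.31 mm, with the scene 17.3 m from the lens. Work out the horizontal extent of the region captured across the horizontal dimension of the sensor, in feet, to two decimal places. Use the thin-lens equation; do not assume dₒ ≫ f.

22.67 ft

dₒ: 17.3 m = 17300 mm.
Similar triangles through the lens centre give W/dₒ = w/dᵢ; with 1/f = 1/dₒ + 1/dᵢ this gives W = w·(dₒ − f)/f.
W = 9.2 mm × (17300 − 23) / 23 = 9.2 × 751.1739 ≈ 6910.800 mm = 6910.800/304.8 ft = 22.6732 ft.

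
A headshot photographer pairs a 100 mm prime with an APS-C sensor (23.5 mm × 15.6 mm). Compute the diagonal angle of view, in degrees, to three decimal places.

Sensor diagonal = √(23.5² + 15.6²) = √795.6100 ≈ 28.2066 mm.
Angle of view α = 2·arctan(d/2f) with d = 28.2066 mm and f = 100 mm.
d/2f = 0.14103; arctan(0.14103) ≈ 8.0276°, so α ≈ 16.0553°.

16.055°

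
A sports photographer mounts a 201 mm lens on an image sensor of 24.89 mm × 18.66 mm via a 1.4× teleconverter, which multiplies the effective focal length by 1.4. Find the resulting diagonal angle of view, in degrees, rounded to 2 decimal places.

6.33°

Effective focal length f = 201 × 1.4 = 281.4 mm.
Sensor diagonal = √(24.89² + 18.66²) = √967.7077 ≈ 31.1080 mm.
α = 2·arctan(31.108 / (2 × 281.4)) = 2·arctan(0.05527) ≈ 6.3275°.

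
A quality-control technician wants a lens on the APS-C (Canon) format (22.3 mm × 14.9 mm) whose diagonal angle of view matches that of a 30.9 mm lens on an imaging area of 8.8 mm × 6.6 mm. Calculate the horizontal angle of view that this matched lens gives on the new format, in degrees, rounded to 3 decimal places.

Sensor diagonal = √(8.8² + 6.6²) = √121.0000 ≈ 11.0000 mm.
Sensor diagonal = √(22.3² + 14.9²) = √719.3000 ≈ 26.8198 mm.
Equal diagonal AOV ⇒ f₂ = f₁ · 26.8198/11.0000 = 30.9 × 2.43816 ≈ 75.3392 mm.
Horizontal AOV on the new format = 2·arctan(22.3 / (2 × 75.3392)) = 2·arctan(0.14800) ≈ 16.8370°.

16.837°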